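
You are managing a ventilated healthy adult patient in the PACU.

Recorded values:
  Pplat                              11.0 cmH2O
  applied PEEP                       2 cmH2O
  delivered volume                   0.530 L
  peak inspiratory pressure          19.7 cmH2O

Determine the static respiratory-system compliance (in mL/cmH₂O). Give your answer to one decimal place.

Cstat = Vt / (Pplat − PEEP) = 530 / (11.0 − 2) = 530 / 9.0 = 58.889 mL/cmH2O.

58.9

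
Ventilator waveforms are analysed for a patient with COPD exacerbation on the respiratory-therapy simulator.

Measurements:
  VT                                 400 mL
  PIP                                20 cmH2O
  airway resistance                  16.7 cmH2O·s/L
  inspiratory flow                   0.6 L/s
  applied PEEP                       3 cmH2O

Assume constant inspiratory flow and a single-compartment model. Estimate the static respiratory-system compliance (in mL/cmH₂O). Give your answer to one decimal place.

57.3

Equation of motion (constant flow): PIP = Vt/C + R·V̇ + PEEP.
Vt/C = PIP − R·V̇ − PEEP = 20 − 16.7×0.6 − 3 = 20 − 10.02 − 3 = 6.98 cmH2O.
C = Vt / 6.98 = 400 / 6.98 = 57.307 mL/cmH2O.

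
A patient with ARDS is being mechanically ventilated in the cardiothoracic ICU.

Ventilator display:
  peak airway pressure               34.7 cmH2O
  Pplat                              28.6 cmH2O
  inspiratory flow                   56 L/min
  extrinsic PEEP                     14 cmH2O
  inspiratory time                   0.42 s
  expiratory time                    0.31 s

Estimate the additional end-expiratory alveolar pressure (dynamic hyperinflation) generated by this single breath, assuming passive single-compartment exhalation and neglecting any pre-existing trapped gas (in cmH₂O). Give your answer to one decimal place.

Flow: 56 L/min ÷ 60 = 0.9333 L/s.
Vt = flow × Ti = 0.9333 L/s × 0.42 s × 1000 mL/L = 391.99 mL.
R = (PIP − Pplat)/V̇ = (34.7 − 28.6) / 0.9333 = 6.1/0.9333 = 6.536 cmH2O·s/L.
C = Vt/(Pplat − PEEP) = 391.99 / (28.6 − 14) = 391.99/14.6 = 26.849 mL/cmH2O.
τ = R × C = 6.536 × 0.02685 L/cmH2O = 0.1755 s.
Fraction remaining = e^(−Te/τ) = e^(−0.31/0.1755) = 0.171; trapped volume = 391.99 × 0.171 = 67.03 mL.
Additional alveolar pressure from trapping ≈ V_trapped / C = 67.03 / 26.849 = 2.497 cmH2O.

2.5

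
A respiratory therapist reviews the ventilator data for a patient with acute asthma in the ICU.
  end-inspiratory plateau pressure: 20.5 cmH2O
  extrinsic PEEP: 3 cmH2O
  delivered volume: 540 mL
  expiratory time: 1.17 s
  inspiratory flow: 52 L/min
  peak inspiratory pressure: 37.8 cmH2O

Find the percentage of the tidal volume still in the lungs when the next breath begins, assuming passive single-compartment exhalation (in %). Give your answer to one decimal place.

15.0

Flow: 52 L/min ÷ 60 = 0.8667 L/s.
R = (PIP − Pplat)/V̇ = (37.8 − 20.5) / 0.8667 = 17.3/0.8667 = 19.961 cmH2O·s/L.
C = Vt/(Pplat − PEEP) = 540.0 / (20.5 − 3) = 540.0/17.5 = 30.857 mL/cmH2O.
τ = R × C = 19.961 × 0.03086 L/cmH2O = 0.616 s.
Fraction remaining at end-expiration = e^(−Te/τ) = e^(−1.17/0.616) = 0.1497 → 14.97%.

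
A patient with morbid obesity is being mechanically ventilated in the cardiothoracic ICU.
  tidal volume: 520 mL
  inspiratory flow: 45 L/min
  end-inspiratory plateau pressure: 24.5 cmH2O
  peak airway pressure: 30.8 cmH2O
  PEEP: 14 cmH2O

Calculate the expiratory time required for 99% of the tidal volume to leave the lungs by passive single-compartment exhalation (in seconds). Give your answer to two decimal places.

1.92

Flow: 45 L/min ÷ 60 = 0.75 L/s.
R = (PIP − Pplat)/V̇ = (30.8 − 24.5) / 0.75 = 6.3/0.75 = 8.4 cmH2O·s/L.
C = Vt/(Pplat − PEEP) = 520.0 / (24.5 − 14) = 520.0/10.5 = 49.524 mL/cmH2O.
τ = R × C = 8.4 × 0.04952 L/cmH2O = 0.416 s.
t = −τ·ln(1 − 0.99) = −0.416·ln(0.01) = 1.916 s.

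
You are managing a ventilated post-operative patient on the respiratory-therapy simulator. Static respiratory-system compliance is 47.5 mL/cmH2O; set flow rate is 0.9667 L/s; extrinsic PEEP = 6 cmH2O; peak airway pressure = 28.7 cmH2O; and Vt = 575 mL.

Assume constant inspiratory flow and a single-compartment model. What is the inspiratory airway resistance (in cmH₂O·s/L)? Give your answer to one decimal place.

Equation of motion (constant flow): PIP = Vt/C + R·V̇ + PEEP.
R·V̇ = PIP − Vt/C − PEEP = 28.7 − 575/47.5 − 6 = 28.7 − 12.105 − 6 = 10.595 cmH2O.
R = 10.595 / 0.9667 = 10.96 cmH2O·s/L.

11.0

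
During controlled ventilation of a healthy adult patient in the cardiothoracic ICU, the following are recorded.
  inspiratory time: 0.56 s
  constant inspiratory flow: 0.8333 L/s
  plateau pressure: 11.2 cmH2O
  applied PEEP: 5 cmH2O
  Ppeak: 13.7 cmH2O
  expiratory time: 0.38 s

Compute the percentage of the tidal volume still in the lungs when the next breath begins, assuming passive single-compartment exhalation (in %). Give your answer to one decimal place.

Vt = flow × Ti = 0.8333 L/s × 0.56 s × 1000 mL/L = 466.65 mL.
R = (PIP − Pplat)/V̇ = (13.7 − 11.2) / 0.8333 = 2.5/0.8333 = 3.0 cmH2O·s/L.
C = Vt/(Pplat − PEEP) = 466.65 / (11.2 − 5) = 466.65/6.2 = 75.266 mL/cmH2O.
τ = R × C = 3.0 × 0.07527 L/cmH2O = 0.2258 s.
Fraction remaining at end-expiration = e^(−Te/τ) = e^(−0.38/0.2258) = 0.1858 → 18.58%.

18.6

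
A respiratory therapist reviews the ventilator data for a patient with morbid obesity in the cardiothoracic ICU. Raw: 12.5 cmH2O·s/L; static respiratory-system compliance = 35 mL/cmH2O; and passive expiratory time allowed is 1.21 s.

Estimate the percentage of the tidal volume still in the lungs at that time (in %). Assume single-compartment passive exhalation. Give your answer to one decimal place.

τ = R × C = 12.5 × 35 mL/cmH2O = 12.5 × 0.035 L/cmH2O = 0.4375 s.
Passive exhalation: V(t)/V₀ = e^(−t/τ) = e^(−1.21/0.4375) = 0.06293.
Fraction remaining = 0.06293 → 6.293%.

6.3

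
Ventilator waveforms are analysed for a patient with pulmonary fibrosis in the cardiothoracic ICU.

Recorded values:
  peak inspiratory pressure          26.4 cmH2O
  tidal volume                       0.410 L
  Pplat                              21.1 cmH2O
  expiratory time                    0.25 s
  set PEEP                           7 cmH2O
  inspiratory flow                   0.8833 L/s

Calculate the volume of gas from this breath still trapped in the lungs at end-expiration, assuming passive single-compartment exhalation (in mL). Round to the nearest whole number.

R = (PIP − Pplat)/V̇ = (26.4 − 21.1) / 0.8833 = 5.3/0.8833 = 6.0 cmH2O·s/L.
C = Vt/(Pplat − PEEP) = 410.0 / (21.1 − 7) = 410.0/14.1 = 29.078 mL/cmH2O.
τ = R × C = 6.0 × 0.02908 L/cmH2O = 0.1745 s.
Fraction remaining = e^(−Te/τ) = e^(−0.25/0.1745) = 0.2387.
Trapped volume = 410.0 × 0.2387 = 97.867 mL.

98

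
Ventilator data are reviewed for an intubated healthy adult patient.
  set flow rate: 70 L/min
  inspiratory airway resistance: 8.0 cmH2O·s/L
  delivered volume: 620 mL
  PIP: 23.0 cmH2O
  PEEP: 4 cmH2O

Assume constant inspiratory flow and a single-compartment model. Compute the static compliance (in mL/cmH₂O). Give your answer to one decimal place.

64.1

Flow: 70 L/min ÷ 60 = 1.1667 L/s.
Equation of motion (constant flow): PIP = Vt/C + R·V̇ + PEEP.
Vt/C = PIP − R·V̇ − PEEP = 23.0 − 8.0×1.1667 − 4 = 23.0 − 9.334 − 4 = 9.666 cmH2O.
C = Vt / 9.666 = 620 / 9.666 = 64.142 mL/cmH2O.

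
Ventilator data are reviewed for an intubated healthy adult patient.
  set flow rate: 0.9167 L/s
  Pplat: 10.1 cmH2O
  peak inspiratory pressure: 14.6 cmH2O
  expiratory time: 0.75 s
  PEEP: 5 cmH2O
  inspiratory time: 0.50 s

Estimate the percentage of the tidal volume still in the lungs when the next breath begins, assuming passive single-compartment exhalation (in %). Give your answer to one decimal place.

18.3

Vt = flow × Ti = 0.9167 L/s × 0.50 s × 1000 mL/L = 458.35 mL.
R = (PIP − Pplat)/V̇ = (14.6 − 10.1) / 0.9167 = 4.5/0.9167 = 4.909 cmH2O·s/L.
C = Vt/(Pplat − PEEP) = 458.35 / (10.1 − 5) = 458.35/5.1 = 89.873 mL/cmH2O.
τ = R × C = 4.909 × 0.08987 L/cmH2O = 0.4412 s.
Fraction remaining at end-expiration = e^(−Te/τ) = e^(−0.75/0.4412) = 0.1827 → 18.27%.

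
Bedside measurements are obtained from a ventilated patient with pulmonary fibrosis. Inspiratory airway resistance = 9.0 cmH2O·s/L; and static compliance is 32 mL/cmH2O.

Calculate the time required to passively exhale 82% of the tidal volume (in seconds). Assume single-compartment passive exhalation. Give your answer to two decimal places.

0.49

τ = R × C = 9.0 × 32 mL/cmH2O = 9.0 × 0.032 L/cmH2O = 0.288 s.
Exhaled fraction f = 1 − e^(−t/τ) → t = −τ·ln(1 − f) = −0.288·ln(0.18) = 0.4939 s.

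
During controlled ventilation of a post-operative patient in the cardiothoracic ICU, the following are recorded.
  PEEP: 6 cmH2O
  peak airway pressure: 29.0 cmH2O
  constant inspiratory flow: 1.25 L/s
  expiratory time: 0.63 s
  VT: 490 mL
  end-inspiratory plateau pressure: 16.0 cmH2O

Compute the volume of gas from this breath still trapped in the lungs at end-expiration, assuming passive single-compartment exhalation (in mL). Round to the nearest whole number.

142

R = (PIP − Pplat)/V̇ = (29.0 − 16.0) / 1.25 = 13.0/1.25 = 10.4 cmH2O·s/L.
C = Vt/(Pplat − PEEP) = 490.0 / (16.0 − 6) = 490.0/10.0 = 49.0 mL/cmH2O.
τ = R × C = 10.4 × 0.049 L/cmH2O = 0.5096 s.
Fraction remaining = e^(−Te/τ) = e^(−0.63/0.5096) = 0.2905.
Trapped volume = 490.0 × 0.2905 = 142.35 mL.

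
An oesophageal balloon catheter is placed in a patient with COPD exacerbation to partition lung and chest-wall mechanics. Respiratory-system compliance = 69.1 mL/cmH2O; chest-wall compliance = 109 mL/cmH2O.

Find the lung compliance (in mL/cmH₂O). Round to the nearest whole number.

1/CL = 1/Crs − 1/Ccw.
1/CL = 1/69.1 − 1/109 = 0.005297.
CL = 188.79 mL/cmH2O.

189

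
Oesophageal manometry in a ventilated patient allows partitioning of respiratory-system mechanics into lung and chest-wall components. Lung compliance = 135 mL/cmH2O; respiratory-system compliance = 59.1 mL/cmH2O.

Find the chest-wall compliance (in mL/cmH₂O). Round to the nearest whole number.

1/Ccw = 1/Crs − 1/CL.
1/Ccw = 1/59.1 − 1/135 = 0.009513.
Ccw = 105.12 mL/cmH2O.

105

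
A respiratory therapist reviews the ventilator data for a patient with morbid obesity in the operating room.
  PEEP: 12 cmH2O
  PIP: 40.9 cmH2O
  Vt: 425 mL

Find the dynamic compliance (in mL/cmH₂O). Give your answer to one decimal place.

14.7

Dynamic compliance = Vt / (PIP − PEEP) = 425 / (40.9 − 12) = 425 / 28.9 = 14.706 mL/cmH2O.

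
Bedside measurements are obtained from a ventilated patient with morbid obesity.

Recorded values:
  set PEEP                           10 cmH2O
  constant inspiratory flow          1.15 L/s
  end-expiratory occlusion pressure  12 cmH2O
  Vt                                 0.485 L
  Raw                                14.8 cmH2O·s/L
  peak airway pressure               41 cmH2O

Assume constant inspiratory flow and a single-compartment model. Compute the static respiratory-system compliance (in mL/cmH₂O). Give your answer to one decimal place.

Total PEEP = 12 cmH2O (set 10 + intrinsic 2); this is the baseline alveolar pressure.
Equation of motion (constant flow): PIP = Vt/C + R·V̇ + PEEP.
Vt/C = PIP − R·V̇ − PEEP = 41 − 14.8×1.15 − 12 = 41 − 17.02 − 12 = 11.98 cmH2O.
C = Vt / 11.98 = 485 / 11.98 = 40.484 mL/cmH2O.

40.5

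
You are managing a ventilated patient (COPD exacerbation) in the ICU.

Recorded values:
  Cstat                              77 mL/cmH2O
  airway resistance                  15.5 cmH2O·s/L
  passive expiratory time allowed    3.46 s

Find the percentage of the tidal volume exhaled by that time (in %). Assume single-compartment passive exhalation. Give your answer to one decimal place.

94.5

τ = R × C = 15.5 × 77 mL/cmH2O = 15.5 × 0.077 L/cmH2O = 1.194 s.
Passive exhalation: V(t)/V₀ = e^(−t/τ) = e^(−3.46/1.194) = 0.05514.
Fraction exhaled = 1 − 0.05514 = 0.9449 → 94.49%.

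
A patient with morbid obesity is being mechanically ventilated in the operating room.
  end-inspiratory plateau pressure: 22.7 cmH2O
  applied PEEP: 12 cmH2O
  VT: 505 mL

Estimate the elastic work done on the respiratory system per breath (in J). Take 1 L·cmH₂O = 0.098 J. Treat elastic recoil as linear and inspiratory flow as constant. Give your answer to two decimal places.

Elastic work ≈ ½ × (Pplat − PEEP) × Vt = 0.5 × (22.7 − 12) × 0.505 L = 0.5 × 10.7 × 0.505 = 2.702 L·cmH2O.
× 0.098 J/(L·cmH2O) → 0.2648 J.

0.26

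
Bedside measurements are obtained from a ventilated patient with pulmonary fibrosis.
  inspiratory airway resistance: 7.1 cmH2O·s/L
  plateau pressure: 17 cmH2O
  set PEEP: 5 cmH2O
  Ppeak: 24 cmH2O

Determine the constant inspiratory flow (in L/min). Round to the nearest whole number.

flow = (PIP − Pplat) / Raw = (24 − 17) / 7.1 = 0.9859 L/s × 60 = 59.154 L/min.

59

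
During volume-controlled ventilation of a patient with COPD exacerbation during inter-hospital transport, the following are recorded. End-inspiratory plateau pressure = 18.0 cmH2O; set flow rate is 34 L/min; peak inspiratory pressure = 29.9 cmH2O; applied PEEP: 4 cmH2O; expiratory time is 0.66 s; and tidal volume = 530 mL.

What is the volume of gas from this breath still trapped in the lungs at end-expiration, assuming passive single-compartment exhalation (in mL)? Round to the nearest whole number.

231

Flow: 34 L/min ÷ 60 = 0.5667 L/s.
R = (PIP − Pplat)/V̇ = (29.9 − 18.0) / 0.5667 = 11.9/0.5667 = 20.999 cmH2O·s/L.
C = Vt/(Pplat − PEEP) = 530.0 / (18.0 − 4) = 530.0/14.0 = 37.857 mL/cmH2O.
τ = R × C = 20.999 × 0.03786 L/cmH2O = 0.795 s.
Fraction remaining = e^(−Te/τ) = e^(−0.66/0.795) = 0.436.
Trapped volume = 530.0 × 0.436 = 231.08 mL.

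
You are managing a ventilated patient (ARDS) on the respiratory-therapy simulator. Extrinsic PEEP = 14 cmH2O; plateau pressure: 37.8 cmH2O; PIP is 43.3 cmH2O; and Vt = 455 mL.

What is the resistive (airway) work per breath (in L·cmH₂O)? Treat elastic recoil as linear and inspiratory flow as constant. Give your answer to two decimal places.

With constant inspiratory flow the resistive pressure is constant at PIP − Pplat = 43.3 − 37.8 = 5.5 cmH2O, so resistive work = 5.5 × 0.455 = 2.503 L·cmH2O.

2.50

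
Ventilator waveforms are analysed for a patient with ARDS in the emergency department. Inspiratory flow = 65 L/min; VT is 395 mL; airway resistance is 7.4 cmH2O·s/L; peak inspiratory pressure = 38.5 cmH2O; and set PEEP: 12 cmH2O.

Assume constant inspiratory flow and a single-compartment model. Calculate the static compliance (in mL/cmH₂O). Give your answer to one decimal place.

Flow: 65 L/min ÷ 60 = 1.0833 L/s.
Equation of motion (constant flow): PIP = Vt/C + R·V̇ + PEEP.
Vt/C = PIP − R·V̇ − PEEP = 38.5 − 7.4×1.0833 − 12 = 38.5 − 8.016 − 12 = 18.484 cmH2O.
C = Vt / 18.484 = 395 / 18.484 = 21.37 mL/cmH2O.

21.4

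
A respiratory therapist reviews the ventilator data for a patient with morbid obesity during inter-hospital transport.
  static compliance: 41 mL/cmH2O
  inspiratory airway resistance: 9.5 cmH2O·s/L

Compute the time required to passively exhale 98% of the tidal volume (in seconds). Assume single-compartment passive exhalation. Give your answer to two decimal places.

τ = R × C = 9.5 × 41 mL/cmH2O = 9.5 × 0.041 L/cmH2O = 0.3895 s.
Exhaled fraction f = 1 − e^(−t/τ) → t = −τ·ln(1 − f) = −0.3895·ln(0.02) = 1.524 s.

1.52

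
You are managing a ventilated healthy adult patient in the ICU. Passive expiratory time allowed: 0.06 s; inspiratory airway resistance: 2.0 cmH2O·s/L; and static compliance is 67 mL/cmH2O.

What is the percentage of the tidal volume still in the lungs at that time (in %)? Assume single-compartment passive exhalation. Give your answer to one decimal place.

63.9

τ = R × C = 2.0 × 67 mL/cmH2O = 2.0 × 0.067 L/cmH2O = 0.134 s.
Passive exhalation: V(t)/V₀ = e^(−t/τ) = e^(−0.06/0.134) = 0.6391.
Fraction remaining = 0.6391 → 63.91%.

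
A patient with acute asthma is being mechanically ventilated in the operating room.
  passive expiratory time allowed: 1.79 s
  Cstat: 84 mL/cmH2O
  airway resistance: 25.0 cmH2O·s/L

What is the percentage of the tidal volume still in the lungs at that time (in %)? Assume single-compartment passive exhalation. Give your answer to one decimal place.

42.6

τ = R × C = 25.0 × 84 mL/cmH2O = 25.0 × 0.084 L/cmH2O = 2.1 s.
Passive exhalation: V(t)/V₀ = e^(−t/τ) = e^(−1.79/2.1) = 0.4264.
Fraction remaining = 0.4264 → 42.64%.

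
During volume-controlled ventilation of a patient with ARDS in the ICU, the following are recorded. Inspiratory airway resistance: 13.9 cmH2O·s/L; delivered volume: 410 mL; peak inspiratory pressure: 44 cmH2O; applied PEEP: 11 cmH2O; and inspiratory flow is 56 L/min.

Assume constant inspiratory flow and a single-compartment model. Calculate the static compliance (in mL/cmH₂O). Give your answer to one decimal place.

20.5

Flow: 56 L/min ÷ 60 = 0.9333 L/s.
Equation of motion (constant flow): PIP = Vt/C + R·V̇ + PEEP.
Vt/C = PIP − R·V̇ − PEEP = 44 − 13.9×0.9333 − 11 = 44 − 12.973 − 11 = 20.027 cmH2O.
C = Vt / 20.027 = 410 / 20.027 = 20.472 mL/cmH2O.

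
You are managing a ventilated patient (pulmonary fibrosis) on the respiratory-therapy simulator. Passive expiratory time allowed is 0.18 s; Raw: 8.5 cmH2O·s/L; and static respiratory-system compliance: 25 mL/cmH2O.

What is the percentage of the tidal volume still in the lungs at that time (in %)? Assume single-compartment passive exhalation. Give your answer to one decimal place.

τ = R × C = 8.5 × 25 mL/cmH2O = 8.5 × 0.025 L/cmH2O = 0.2125 s.
Passive exhalation: V(t)/V₀ = e^(−t/τ) = e^(−0.18/0.2125) = 0.4287.
Fraction remaining = 0.4287 → 42.87%.

42.9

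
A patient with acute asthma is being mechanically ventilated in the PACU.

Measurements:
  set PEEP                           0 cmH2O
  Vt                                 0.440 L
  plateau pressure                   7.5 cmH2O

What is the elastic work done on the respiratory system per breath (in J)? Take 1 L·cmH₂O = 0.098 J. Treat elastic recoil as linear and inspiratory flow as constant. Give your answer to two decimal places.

Elastic work ≈ ½ × (Pplat − PEEP) × Vt = 0.5 × (7.5 − 0) × 0.440 L = 0.5 × 7.5 × 0.440 = 1.65 L·cmH2O.
× 0.098 J/(L·cmH2O) → 0.1617 J.

0.16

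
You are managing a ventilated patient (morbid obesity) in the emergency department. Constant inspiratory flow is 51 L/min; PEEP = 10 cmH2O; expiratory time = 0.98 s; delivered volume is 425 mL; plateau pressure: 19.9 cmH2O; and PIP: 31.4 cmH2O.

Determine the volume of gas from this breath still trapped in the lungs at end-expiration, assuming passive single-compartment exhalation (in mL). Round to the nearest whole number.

Flow: 51 L/min ÷ 60 = 0.85 L/s.
R = (PIP − Pplat)/V̇ = (31.4 − 19.9) / 0.85 = 11.5/0.85 = 13.529 cmH2O·s/L.
C = Vt/(Pplat − PEEP) = 425.0 / (19.9 − 10) = 425.0/9.9 = 42.929 mL/cmH2O.
τ = R × C = 13.529 × 0.04293 L/cmH2O = 0.5808 s.
Fraction remaining = e^(−Te/τ) = e^(−0.98/0.5808) = 0.185.
Trapped volume = 425.0 × 0.185 = 78.625 mL.

79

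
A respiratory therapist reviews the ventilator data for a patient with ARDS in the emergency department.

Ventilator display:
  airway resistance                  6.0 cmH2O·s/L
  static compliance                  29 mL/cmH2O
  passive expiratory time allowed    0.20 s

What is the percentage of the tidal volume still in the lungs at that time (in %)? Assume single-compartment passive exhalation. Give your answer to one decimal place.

31.7

τ = R × C = 6.0 × 29 mL/cmH2O = 6.0 × 0.029 L/cmH2O = 0.174 s.
Passive exhalation: V(t)/V₀ = e^(−t/τ) = e^(−0.20/0.174) = 0.3168.
Fraction remaining = 0.3168 → 31.68%.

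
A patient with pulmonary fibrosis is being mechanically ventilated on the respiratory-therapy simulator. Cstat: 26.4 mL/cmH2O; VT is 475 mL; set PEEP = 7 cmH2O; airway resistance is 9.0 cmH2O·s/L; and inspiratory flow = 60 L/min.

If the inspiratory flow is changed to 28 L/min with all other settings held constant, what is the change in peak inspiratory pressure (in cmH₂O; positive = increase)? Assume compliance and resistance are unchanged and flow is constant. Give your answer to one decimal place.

-4.8

Flow: 60 L/min ÷ 60 = 1 L/s.
New flow: 28 L/min ÷ 60 = 0.4667 L/s.
PIP = Vt/C + R·V̇ + PEEP (constant-flow equation of motion).
Only the resistive term changes: ΔPIP = R × ΔV̇ = 9.0 × (0.4667 − 1) = 9.0 × -0.5333 = -4.8 cmH2O.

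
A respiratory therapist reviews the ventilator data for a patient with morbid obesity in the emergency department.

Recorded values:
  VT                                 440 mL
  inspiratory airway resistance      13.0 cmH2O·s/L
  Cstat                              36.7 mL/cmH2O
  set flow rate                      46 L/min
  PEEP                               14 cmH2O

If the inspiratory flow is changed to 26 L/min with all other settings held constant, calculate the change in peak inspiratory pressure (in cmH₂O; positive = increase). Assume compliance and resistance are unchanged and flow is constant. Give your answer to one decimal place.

-4.3

Flow: 46 L/min ÷ 60 = 0.7667 L/s.
New flow: 26 L/min ÷ 60 = 0.4333 L/s.
PIP = Vt/C + R·V̇ + PEEP (constant-flow equation of motion).
Only the resistive term changes: ΔPIP = R × ΔV̇ = 13.0 × (0.4333 − 0.7667) = 13.0 × -0.3334 = -4.334 cmH2O.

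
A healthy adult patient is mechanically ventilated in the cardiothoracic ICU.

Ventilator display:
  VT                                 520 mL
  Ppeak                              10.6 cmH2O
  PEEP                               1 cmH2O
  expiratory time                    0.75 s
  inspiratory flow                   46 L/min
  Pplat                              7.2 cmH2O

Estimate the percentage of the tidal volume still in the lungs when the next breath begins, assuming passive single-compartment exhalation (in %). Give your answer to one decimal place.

Flow: 46 L/min ÷ 60 = 0.7667 L/s.
R = (PIP − Pplat)/V̇ = (10.6 − 7.2) / 0.7667 = 3.4/0.7667 = 4.435 cmH2O·s/L.
C = Vt/(Pplat − PEEP) = 520.0 / (7.2 − 1) = 520.0/6.2 = 83.871 mL/cmH2O.
τ = R × C = 4.435 × 0.08387 L/cmH2O = 0.372 s.
Fraction remaining at end-expiration = e^(−Te/τ) = e^(−0.75/0.372) = 0.1332 → 13.32%.

13.3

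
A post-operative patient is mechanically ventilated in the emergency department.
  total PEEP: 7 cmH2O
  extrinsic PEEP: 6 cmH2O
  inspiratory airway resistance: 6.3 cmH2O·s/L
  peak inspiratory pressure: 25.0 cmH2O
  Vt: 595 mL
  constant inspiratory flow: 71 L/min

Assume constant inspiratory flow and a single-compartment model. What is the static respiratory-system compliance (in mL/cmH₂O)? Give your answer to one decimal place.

Flow: 71 L/min ÷ 60 = 1.1833 L/s.
Total PEEP = 7 cmH2O (set 6 + intrinsic 1); this is the baseline alveolar pressure.
Equation of motion (constant flow): PIP = Vt/C + R·V̇ + PEEP.
Vt/C = PIP − R·V̇ − PEEP = 25.0 − 6.3×1.1833 − 7 = 25.0 − 7.455 − 7 = 10.545 cmH2O.
C = Vt / 10.545 = 595 / 10.545 = 56.425 mL/cmH2O.

56.4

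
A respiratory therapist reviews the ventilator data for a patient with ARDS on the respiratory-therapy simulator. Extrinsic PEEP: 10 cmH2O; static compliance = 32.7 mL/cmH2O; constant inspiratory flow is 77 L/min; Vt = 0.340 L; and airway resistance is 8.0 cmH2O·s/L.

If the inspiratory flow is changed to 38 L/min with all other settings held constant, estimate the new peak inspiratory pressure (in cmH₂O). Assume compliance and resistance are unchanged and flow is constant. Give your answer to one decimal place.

Flow: 77 L/min ÷ 60 = 1.2833 L/s.
New flow: 38 L/min ÷ 60 = 0.6333 L/s.
PIP = Vt/C + R·V̇ + PEEP (constant-flow equation of motion).
Only the resistive term changes: ΔPIP = R × ΔV̇ = 8.0 × (0.6333 − 1.2833) = 8.0 × -0.65 = -5.2 cmH2O.
Original PIP = 340/32.7 + 8.0×1.2833 + 10 = 30.664 cmH2O; new PIP = 30.664 + (-5.2) = 25.464 cmH2O.

25.5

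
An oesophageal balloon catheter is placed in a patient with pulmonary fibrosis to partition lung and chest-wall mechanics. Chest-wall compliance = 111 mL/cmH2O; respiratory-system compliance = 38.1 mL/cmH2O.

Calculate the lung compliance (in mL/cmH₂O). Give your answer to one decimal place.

1/CL = 1/Crs − 1/Ccw.
1/CL = 1/38.1 − 1/111 = 0.01724.
CL = 58.005 mL/cmH2O.

58.0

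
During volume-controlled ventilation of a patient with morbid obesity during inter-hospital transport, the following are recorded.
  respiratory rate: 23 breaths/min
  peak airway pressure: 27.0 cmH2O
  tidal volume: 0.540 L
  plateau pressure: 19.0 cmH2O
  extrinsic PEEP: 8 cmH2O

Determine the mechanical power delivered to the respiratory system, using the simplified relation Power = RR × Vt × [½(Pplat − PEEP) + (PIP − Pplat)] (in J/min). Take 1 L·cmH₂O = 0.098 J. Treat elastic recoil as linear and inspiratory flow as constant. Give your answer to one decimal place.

Per-breath work = Vt × [½(Pplat−PEEP) + (PIP−Pplat)] = 0.540 × [0.5×11.0 + 8.0] = 0.540 × 13.5 = 7.29 L·cmH2O.
Power = 23 × 7.29 = 167.67 L·cmH2O/min.
× 0.098 J/(L·cmH2O) → 16.432 J/min.

16.4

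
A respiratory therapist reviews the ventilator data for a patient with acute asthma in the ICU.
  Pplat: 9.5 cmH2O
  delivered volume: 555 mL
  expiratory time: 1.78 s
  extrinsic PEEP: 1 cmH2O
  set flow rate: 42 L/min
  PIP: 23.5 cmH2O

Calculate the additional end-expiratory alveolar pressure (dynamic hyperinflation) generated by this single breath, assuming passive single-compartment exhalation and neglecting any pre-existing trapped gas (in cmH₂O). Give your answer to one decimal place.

2.2

Flow: 42 L/min ÷ 60 = 0.7 L/s.
R = (PIP − Pplat)/V̇ = (23.5 − 9.5) / 0.7 = 14.0/0.7 = 20.0 cmH2O·s/L.
C = Vt/(Pplat − PEEP) = 555.0 / (9.5 − 1) = 555.0/8.5 = 65.294 mL/cmH2O.
τ = R × C = 20.0 × 0.06529 L/cmH2O = 1.306 s.
Fraction remaining = e^(−Te/τ) = e^(−1.78/1.306) = 0.2559; trapped volume = 555.0 × 0.2559 = 142.02 mL.
Additional alveolar pressure from trapping ≈ V_trapped / C = 142.02 / 65.294 = 2.175 cmH2O.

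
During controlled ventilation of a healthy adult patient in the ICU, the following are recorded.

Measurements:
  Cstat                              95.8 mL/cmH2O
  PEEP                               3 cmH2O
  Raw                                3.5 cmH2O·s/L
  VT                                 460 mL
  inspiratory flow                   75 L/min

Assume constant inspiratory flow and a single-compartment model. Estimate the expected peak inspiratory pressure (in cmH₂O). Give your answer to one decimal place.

12.2

Flow: 75 L/min ÷ 60 = 1.25 L/s.
Equation of motion (constant flow): PIP = Vt/C + R·V̇ + PEEP.
PIP = 460/95.8 + 3.5×1.25 + 3 = 4.802 + 4.375 + 3 = 12.177 cmH2O.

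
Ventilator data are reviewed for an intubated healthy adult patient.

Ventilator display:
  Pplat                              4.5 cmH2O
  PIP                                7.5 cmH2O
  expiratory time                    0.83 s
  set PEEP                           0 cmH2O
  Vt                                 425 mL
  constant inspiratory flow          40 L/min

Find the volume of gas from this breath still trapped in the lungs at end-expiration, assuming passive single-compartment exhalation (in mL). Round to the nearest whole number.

60

Flow: 40 L/min ÷ 60 = 0.6667 L/s.
R = (PIP − Pplat)/V̇ = (7.5 − 4.5) / 0.6667 = 3.0/0.6667 = 4.5 cmH2O·s/L.
C = Vt/(Pplat − PEEP) = 425.0 / (4.5 − 0) = 425.0/4.5 = 94.444 mL/cmH2O.
τ = R × C = 4.5 × 0.09444 L/cmH2O = 0.425 s.
Fraction remaining = e^(−Te/τ) = e^(−0.83/0.425) = 0.1419.
Trapped volume = 425.0 × 0.1419 = 60.308 mL.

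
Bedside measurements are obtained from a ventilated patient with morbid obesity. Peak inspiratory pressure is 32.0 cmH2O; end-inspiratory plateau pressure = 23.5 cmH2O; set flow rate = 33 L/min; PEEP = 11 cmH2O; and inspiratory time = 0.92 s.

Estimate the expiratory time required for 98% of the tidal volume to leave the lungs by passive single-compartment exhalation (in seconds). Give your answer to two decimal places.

2.45

Flow: 33 L/min ÷ 60 = 0.55 L/s.
Vt = flow × Ti = 0.55 L/s × 0.92 s × 1000 mL/L = 506.0 mL.
R = (PIP − Pplat)/V̇ = (32.0 − 23.5) / 0.55 = 8.5/0.55 = 15.455 cmH2O·s/L.
C = Vt/(Pplat − PEEP) = 506.0 / (23.5 − 11) = 506.0/12.5 = 40.48 mL/cmH2O.
τ = R × C = 15.455 × 0.04048 L/cmH2O = 0.6256 s.
t = −τ·ln(1 − 0.98) = −0.6256·ln(0.02) = 2.447 s.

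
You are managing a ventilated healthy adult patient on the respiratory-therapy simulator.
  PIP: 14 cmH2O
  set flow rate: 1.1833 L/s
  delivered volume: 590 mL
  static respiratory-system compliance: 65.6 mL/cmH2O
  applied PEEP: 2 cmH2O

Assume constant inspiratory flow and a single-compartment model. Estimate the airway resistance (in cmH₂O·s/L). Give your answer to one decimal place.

2.5

Equation of motion (constant flow): PIP = Vt/C + R·V̇ + PEEP.
R·V̇ = PIP − Vt/C − PEEP = 14 − 590/65.6 − 2 = 14 − 8.994 − 2 = 3.006 cmH2O.
R = 3.006 / 1.1833 = 2.54 cmH2O·s/L.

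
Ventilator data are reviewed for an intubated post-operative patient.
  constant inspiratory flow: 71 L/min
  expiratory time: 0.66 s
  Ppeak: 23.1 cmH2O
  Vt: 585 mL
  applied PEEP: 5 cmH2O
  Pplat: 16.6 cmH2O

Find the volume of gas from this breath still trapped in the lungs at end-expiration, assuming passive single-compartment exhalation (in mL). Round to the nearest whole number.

54

Flow: 71 L/min ÷ 60 = 1.1833 L/s.
R = (PIP − Pplat)/V̇ = (23.1 − 16.6) / 1.1833 = 6.5/1.1833 = 5.493 cmH2O·s/L.
C = Vt/(Pplat − PEEP) = 585.0 / (16.6 − 5) = 585.0/11.6 = 50.431 mL/cmH2O.
τ = R × C = 5.493 × 0.05043 L/cmH2O = 0.277 s.
Fraction remaining = e^(−Te/τ) = e^(−0.66/0.277) = 0.0923.
Trapped volume = 585.0 × 0.0923 = 53.996 mL.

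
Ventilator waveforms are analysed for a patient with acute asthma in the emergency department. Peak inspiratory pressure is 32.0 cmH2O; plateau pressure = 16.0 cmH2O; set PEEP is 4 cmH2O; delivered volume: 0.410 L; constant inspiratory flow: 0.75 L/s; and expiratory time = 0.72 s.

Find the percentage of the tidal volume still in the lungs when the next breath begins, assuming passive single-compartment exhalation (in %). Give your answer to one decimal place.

R = (PIP − Pplat)/V̇ = (32.0 − 16.0) / 0.75 = 16.0/0.75 = 21.333 cmH2O·s/L.
C = Vt/(Pplat − PEEP) = 410.0 / (16.0 − 4) = 410.0/12.0 = 34.167 mL/cmH2O.
τ = R × C = 21.333 × 0.03417 L/cmH2O = 0.7289 s.
Fraction remaining at end-expiration = e^(−Te/τ) = e^(−0.72/0.7289) = 0.3724 → 37.24%.

37.2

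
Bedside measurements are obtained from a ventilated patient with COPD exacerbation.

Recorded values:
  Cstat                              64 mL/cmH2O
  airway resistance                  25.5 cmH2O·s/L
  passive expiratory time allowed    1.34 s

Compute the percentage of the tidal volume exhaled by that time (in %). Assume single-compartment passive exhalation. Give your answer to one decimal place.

τ = R × C = 25.5 × 64 mL/cmH2O = 25.5 × 0.064 L/cmH2O = 1.632 s.
Passive exhalation: V(t)/V₀ = e^(−t/τ) = e^(−1.34/1.632) = 0.44.
Fraction exhaled = 1 − 0.44 = 0.56 → 56.0%.

56.0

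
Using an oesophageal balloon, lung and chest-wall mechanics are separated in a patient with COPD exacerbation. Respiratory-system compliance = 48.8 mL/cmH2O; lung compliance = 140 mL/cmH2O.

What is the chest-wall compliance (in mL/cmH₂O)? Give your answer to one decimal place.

74.9

1/Ccw = 1/Crs − 1/CL.
1/Ccw = 1/48.8 − 1/140 = 0.01335.
Ccw = 74.906 mL/cmH2O.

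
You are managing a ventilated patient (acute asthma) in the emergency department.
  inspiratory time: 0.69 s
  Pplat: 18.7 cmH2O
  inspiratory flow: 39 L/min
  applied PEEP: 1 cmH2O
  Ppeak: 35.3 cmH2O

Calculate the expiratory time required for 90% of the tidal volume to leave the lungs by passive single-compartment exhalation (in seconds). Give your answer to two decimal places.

Flow: 39 L/min ÷ 60 = 0.65 L/s.
Vt = flow × Ti = 0.65 L/s × 0.69 s × 1000 mL/L = 448.5 mL.
R = (PIP − Pplat)/V̇ = (35.3 − 18.7) / 0.65 = 16.6/0.65 = 25.538 cmH2O·s/L.
C = Vt/(Pplat − PEEP) = 448.5 / (18.7 − 1) = 448.5/17.7 = 25.339 mL/cmH2O.
τ = R × C = 25.538 × 0.02534 L/cmH2O = 0.6471 s.
t = −τ·ln(1 − 0.90) = −0.6471·ln(0.1) = 1.49 s.

1.49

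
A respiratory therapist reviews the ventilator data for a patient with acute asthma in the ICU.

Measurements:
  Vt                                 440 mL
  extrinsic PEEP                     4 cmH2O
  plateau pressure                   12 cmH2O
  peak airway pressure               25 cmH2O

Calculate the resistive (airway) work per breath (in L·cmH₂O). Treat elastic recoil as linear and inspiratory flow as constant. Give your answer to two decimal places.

With constant inspiratory flow the resistive pressure is constant at PIP − Pplat = 25 − 12 = 13.0 cmH2O, so resistive work = 13.0 × 0.440 = 5.72 L·cmH2O.

5.72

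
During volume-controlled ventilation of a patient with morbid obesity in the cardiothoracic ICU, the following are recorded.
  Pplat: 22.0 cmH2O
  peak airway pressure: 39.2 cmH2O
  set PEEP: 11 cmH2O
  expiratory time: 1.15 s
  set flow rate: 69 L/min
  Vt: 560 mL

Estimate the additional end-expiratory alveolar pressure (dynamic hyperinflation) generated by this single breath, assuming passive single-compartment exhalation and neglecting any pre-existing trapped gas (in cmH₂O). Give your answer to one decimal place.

Flow: 69 L/min ÷ 60 = 1.15 L/s.
R = (PIP − Pplat)/V̇ = (39.2 − 22.0) / 1.15 = 17.2/1.15 = 14.957 cmH2O·s/L.
C = Vt/(Pplat − PEEP) = 560.0 / (22.0 − 11) = 560.0/11.0 = 50.909 mL/cmH2O.
τ = R × C = 14.957 × 0.05091 L/cmH2O = 0.7615 s.
Fraction remaining = e^(−Te/τ) = e^(−1.15/0.7615) = 0.2209; trapped volume = 560.0 × 0.2209 = 123.7 mL.
Additional alveolar pressure from trapping ≈ V_trapped / C = 123.7 / 50.909 = 2.43 cmH2O.

2.4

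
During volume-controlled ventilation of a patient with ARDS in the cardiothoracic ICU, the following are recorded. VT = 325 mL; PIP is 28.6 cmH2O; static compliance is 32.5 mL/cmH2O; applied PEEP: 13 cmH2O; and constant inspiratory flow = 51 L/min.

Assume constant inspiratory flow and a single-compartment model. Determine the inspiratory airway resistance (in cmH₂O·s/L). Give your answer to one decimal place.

6.6

Flow: 51 L/min ÷ 60 = 0.85 L/s.
Equation of motion (constant flow): PIP = Vt/C + R·V̇ + PEEP.
R·V̇ = PIP − Vt/C − PEEP = 28.6 − 325/32.5 − 13 = 28.6 − 10.0 − 13 = 5.6 cmH2O.
R = 5.6 / 0.85 = 6.588 cmH2O·s/L.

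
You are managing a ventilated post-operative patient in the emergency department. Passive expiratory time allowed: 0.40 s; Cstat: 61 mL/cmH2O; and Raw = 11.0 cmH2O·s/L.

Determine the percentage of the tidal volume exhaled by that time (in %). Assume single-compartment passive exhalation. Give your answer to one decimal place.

44.9

τ = R × C = 11.0 × 61 mL/cmH2O = 11.0 × 0.061 L/cmH2O = 0.671 s.
Passive exhalation: V(t)/V₀ = e^(−t/τ) = e^(−0.40/0.671) = 0.5509.
Fraction exhaled = 1 − 0.5509 = 0.4491 → 44.91%.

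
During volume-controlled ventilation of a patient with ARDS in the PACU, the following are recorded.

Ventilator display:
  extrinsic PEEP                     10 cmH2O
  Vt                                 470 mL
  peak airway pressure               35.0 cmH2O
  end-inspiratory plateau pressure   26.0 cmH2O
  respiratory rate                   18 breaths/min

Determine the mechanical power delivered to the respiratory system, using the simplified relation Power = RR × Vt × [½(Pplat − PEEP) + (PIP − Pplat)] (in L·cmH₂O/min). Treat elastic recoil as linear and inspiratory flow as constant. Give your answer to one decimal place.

143.8

Per-breath work = Vt × [½(Pplat−PEEP) + (PIP−Pplat)] = 0.470 × [0.5×16.0 + 9.0] = 0.470 × 17.0 = 7.99 L·cmH2O.
Power = 18 × 7.99 = 143.82 L·cmH2O/min.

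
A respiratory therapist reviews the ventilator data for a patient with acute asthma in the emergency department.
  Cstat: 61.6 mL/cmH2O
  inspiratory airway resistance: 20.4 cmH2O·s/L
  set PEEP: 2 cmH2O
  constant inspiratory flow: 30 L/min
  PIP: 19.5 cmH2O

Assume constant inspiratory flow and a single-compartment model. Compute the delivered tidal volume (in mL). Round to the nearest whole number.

Flow: 30 L/min ÷ 60 = 0.5 L/s.
Equation of motion (constant flow): PIP = Vt/C + R·V̇ + PEEP.
Vt/C = PIP − R·V̇ − PEEP = 19.5 − 10.2 − 2 = 7.3 cmH2O.
Vt = C × 7.3 = 61.6 × 7.3 = 449.68 mL.

450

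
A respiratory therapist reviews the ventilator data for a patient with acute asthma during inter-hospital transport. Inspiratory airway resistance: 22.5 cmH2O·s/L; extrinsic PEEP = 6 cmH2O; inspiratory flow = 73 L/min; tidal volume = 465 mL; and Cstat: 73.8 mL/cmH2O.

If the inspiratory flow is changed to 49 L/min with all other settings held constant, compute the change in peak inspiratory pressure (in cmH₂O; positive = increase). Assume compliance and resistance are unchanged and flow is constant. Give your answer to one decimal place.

-9.0

Flow: 73 L/min ÷ 60 = 1.2167 L/s.
New flow: 49 L/min ÷ 60 = 0.8167 L/s.
PIP = Vt/C + R·V̇ + PEEP (constant-flow equation of motion).
Only the resistive term changes: ΔPIP = R × ΔV̇ = 22.5 × (0.8167 − 1.2167) = 22.5 × -0.4 = -9.0 cmH2O.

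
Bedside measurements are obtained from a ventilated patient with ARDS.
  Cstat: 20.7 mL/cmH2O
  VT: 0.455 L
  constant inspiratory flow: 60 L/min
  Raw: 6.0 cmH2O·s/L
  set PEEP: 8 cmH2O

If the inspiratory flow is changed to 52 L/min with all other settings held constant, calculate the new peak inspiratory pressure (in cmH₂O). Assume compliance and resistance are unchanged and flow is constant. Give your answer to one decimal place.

Flow: 60 L/min ÷ 60 = 1 L/s.
New flow: 52 L/min ÷ 60 = 0.8667 L/s.
PIP = Vt/C + R·V̇ + PEEP (constant-flow equation of motion).
Only the resistive term changes: ΔPIP = R × ΔV̇ = 6.0 × (0.8667 − 1) = 6.0 × -0.1333 = -0.7998 cmH2O.
Original PIP = 455/20.7 + 6.0×1 + 8 = 35.981 cmH2O; new PIP = 35.981 + (-0.7998) = 35.181 cmH2O.

35.2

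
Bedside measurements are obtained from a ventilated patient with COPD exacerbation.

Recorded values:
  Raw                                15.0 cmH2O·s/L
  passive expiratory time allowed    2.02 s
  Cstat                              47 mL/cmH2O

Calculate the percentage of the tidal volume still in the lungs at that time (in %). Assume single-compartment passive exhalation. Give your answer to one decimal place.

5.7

τ = R × C = 15.0 × 47 mL/cmH2O = 15.0 × 0.047 L/cmH2O = 0.705 s.
Passive exhalation: V(t)/V₀ = e^(−t/τ) = e^(−2.02/0.705) = 0.05697.
Fraction remaining = 0.05697 → 5.697%.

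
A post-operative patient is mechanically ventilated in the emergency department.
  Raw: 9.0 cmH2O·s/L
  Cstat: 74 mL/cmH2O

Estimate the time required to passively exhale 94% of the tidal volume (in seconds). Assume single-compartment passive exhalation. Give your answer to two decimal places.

τ = R × C = 9.0 × 74 mL/cmH2O = 9.0 × 0.074 L/cmH2O = 0.666 s.
Exhaled fraction f = 1 − e^(−t/τ) → t = −τ·ln(1 − f) = −0.666·ln(0.06) = 1.874 s.

1.87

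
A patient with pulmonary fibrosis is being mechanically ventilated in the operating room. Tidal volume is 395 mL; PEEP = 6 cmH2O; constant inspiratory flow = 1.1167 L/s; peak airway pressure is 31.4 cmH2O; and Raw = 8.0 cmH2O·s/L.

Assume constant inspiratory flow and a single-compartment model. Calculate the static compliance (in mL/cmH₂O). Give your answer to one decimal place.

24.0

Equation of motion (constant flow): PIP = Vt/C + R·V̇ + PEEP.
Vt/C = PIP − R·V̇ − PEEP = 31.4 − 8.0×1.1167 − 6 = 31.4 − 8.934 − 6 = 16.466 cmH2O.
C = Vt / 16.466 = 395 / 16.466 = 23.989 mL/cmH2O.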